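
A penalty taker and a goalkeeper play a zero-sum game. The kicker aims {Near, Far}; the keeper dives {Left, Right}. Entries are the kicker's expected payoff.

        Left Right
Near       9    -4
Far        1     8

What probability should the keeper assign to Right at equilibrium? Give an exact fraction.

2/5

Row minima: Near → -4, Far → 1; maximin = 1.
Column maxima: Left → 9, Right → 8; minimax = 8.
1 ≠ 8, so there is no saddle point; optimal play is mixed.
Let the kicker play Near with probability p. Expected payoff against Left: 9p + 1(1−p) = 8p + 1; against Right: (-4)p + 8(1−p) = −12p + 8.
Setting these equal: 8p + 1 = −12p + 8 ⇒ 20p = 7 ⇒ p = 7/20, and the value is (8)·(7/20) + 1 = 19/5.
For the keeper: with q = P(Left), equating Near's and Far's payoffs gives 13q − 4 = −7q + 8 ⇒ q = 3/5.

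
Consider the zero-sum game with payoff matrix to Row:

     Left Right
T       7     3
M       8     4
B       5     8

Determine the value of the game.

44/7

Row minima: T → 3, M → 4, B → 5; maximin = 5.
Column maxima: Left → 8, Right → 8; minimax = 8.
5 ≠ 8, so there is no saddle point; optimal play is mixed.
T is strictly dominated by M, so Row never plays it.
On the remaining 2×2 (M, B vs Left, Right):
Let Row play M with probability p. Expected payoff against Left: 8p + 5(1−p) = 3p + 5; against Right: 4p + 8(1−p) = −4p + 8.
Setting these equal: 3p + 5 = −4p + 8 ⇒ 7p = 3 ⇒ p = 3/7, and the value is (3)·(3/7) + 5 = 44/7.
For Column: with q = P(Left), equating M's and B's payoffs gives 4q + 4 = −3q + 8 ⇒ q = 4/7.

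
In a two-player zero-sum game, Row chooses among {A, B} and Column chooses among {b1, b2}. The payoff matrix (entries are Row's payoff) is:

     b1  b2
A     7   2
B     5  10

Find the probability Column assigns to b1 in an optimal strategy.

4/5

Row minima: A → 2, B → 5; maximin = 5.
Column maxima: b1 → 7, b2 → 10; minimax = 7.
5 ≠ 7, so there is no saddle point; optimal play is mixed.
Let Row play A with probability p. Expected payoff against b1: 7p + 5(1−p) = 2p + 5; against b2: 2p + 10(1−p) = −8p + 10.
Setting these equal: 2p + 5 = −8p + 10 ⇒ 10p = 5 ⇒ p = 1/2, and the value is (2)·(1/2) + 5 = 6.
For Column: with q = P(b1), equating A's and B's payoffs gives 5q + 2 = −5q + 10 ⇒ q = 4/5.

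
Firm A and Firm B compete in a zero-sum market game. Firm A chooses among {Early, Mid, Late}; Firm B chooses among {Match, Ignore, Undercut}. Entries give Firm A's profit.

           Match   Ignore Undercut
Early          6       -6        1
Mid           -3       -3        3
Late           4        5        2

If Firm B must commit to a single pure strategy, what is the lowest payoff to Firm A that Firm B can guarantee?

Column maxima: Match → 6, Ignore → 5, Undercut → 3.
The smallest of these is 3.

3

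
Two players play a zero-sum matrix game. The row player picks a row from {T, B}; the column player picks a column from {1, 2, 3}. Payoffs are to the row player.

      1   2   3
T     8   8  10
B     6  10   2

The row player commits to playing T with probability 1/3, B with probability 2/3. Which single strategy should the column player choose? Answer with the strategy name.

3

If the column player plays 1, the row player's expected payoff is (1/3)·8 + (2/3)·6 = 20/3.
If the column player plays 2, the row player's expected payoff is (1/3)·8 + (2/3)·10 = 28/3.
If the column player plays 3, the row player's expected payoff is (1/3)·10 + (2/3)·2 = 14/3.
The column player minimizes the row player's payoff; the smallest is 14/3, so the best response is 3.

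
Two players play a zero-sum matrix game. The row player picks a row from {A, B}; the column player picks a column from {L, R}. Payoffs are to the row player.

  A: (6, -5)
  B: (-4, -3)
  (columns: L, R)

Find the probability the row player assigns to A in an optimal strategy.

Row minima: A → -5, B → -4; maximin = -4.
Column maxima: L → 6, R → -3; minimax = -3.
-4 ≠ -3, so there is no saddle point; optimal play is mixed.
Let the row player play A with probability p. Expected payoff against L: 6p + (-4)(1−p) = 10p − 4; against R: (-5)p + (-3)(1−p) = −2p − 3.
Setting these equal: 10p − 4 = −2p − 3 ⇒ 12p = 1 ⇒ p = 1/12, and the value is (10)·(1/12) − 4 = -19/6.
For the column player: with q = P(L), equating A's and B's payoffs gives 11q − 5 = −q − 3 ⇒ q = 1/6.

1/12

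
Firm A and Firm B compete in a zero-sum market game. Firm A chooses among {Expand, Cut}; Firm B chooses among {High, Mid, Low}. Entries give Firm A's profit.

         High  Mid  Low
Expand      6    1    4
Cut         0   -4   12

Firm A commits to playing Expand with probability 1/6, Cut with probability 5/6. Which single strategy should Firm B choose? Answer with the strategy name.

Mid

If Firm B plays High, Firm A's expected payoff is (1/6)·6 + (5/6)·0 = 1.
If Firm B plays Mid, Firm A's expected payoff is (1/6)·1 + (5/6)·(-4) = -19/6.
If Firm B plays Low, Firm A's expected payoff is (1/6)·4 + (5/6)·12 = 32/3.
Firm B minimizes Firm A's payoff; the smallest is -19/6, so the best response is Mid.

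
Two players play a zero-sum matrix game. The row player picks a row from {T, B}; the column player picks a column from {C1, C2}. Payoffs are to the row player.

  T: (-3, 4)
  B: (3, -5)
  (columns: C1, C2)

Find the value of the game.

-1/5

Row minima: T → -3, B → -5; maximin = -3.
Column maxima: C1 → 3, C2 → 4; minimax = 3.
-3 ≠ 3, so there is no saddle point; optimal play is mixed.
Let the row player play T with probability p. Expected payoff against C1: (-3)p + 3(1−p) = −6p + 3; against C2: 4p + (-5)(1−p) = 9p − 5.
Setting these equal: −6p + 3 = 9p − 5 ⇒ −15p = -8 ⇒ p = 8/15, and the value is (-6)·(8/15) + 3 = -1/5.
For the column player: with q = P(C1), equating T's and B's payoffs gives −7q + 4 = 8q − 5 ⇒ q = 3/5.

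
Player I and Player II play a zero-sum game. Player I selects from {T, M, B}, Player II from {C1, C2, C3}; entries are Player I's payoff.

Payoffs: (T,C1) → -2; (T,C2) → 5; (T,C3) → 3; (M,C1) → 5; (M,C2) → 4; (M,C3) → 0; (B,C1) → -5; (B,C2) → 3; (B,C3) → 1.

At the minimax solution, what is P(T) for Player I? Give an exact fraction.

Row minima: T → -2, M → 0, B → -5; maximin = 0.
Column maxima: C1 → 5, C2 → 5, C3 → 3; minimax = 3.
0 ≠ 3, so there is no saddle point; optimal play is mixed.
B is strictly dominated by T, so Player I never plays it.
C2 is strictly dominated by C3 (it gives Player I strictly more in every row), so Player II never plays it.
On the remaining 2×2 (T, M vs C1, C3):
Let Player I play T with probability p. Expected payoff against C1: (-2)p + 5(1−p) = −7p + 5; against C3: 3p + 0(1−p) = 3p.
Setting these equal: −7p + 5 = 3p ⇒ −10p = -5 ⇒ p = 1/2, and the value is (-7)·(1/2) + 5 = 3/2.
For Player II: with q = P(C1), equating T's and M's payoffs gives −5q + 3 = 5q ⇒ q = 3/10.

1/2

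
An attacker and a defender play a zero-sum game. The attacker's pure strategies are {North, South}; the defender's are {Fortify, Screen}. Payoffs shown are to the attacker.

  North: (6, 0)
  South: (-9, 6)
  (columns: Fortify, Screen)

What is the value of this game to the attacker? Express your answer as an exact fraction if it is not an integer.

12/7

Row minima: North → 0, South → -9; maximin = 0.
Column maxima: Fortify → 6, Screen → 6; minimax = 6.
0 ≠ 6, so there is no saddle point; optimal play is mixed.
Let the attacker play North with probability p. Expected payoff against Fortify: 6p + (-9)(1−p) = 15p − 9; against Screen: 0p + 6(1−p) = −6p + 6.
Setting these equal: 15p − 9 = −6p + 6 ⇒ 21p = 15 ⇒ p = 5/7, and the value is (15)·(5/7) − 9 = 12/7.
For the defender: with q = P(Fortify), equating North's and South's payoffs gives 6q = −15q + 6 ⇒ q = 2/7.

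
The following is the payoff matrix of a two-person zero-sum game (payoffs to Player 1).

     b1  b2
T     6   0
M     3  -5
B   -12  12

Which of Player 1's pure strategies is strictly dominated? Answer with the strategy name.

T gives a strictly higher payoff than M against every column: 6 > 3, 0 > -5.
So M is strictly dominated and Player 1 never plays it.

M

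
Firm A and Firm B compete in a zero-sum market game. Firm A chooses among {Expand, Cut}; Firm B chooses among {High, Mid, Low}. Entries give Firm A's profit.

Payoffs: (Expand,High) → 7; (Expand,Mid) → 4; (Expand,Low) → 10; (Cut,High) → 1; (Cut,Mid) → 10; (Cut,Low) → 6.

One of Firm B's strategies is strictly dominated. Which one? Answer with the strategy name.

High holds Firm A's payoff strictly below Low in every row: 7 < 10, 1 < 6.
So Low is strictly dominated for Firm B.

Low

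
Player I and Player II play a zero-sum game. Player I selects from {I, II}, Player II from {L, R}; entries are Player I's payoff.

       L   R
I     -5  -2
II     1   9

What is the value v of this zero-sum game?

Row minima: I → -5, II → 1; maximin = 1.
Column maxima: L → 1, R → 9; minimax = 1.
Since maximin = minimax = 1, there is a saddle point and the value is 1.

1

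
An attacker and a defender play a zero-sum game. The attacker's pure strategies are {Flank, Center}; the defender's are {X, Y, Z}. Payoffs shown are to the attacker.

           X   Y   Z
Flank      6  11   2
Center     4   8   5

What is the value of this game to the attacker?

22/5

Row minima: Flank → 2, Center → 4; maximin = 4.
Column maxima: X → 6, Y → 11, Z → 5; minimax = 5.
4 ≠ 5, so there is no saddle point; optimal play is mixed.
Y is strictly dominated by X (it gives the attacker strictly more in every row), so the defender never plays it.
On the remaining 2×2 (Flank, Center vs X, Z):
Let the attacker play Flank with probability p. Expected payoff against X: 6p + 4(1−p) = 2p + 4; against Z: 2p + 5(1−p) = −3p + 5.
Setting these equal: 2p + 4 = −3p + 5 ⇒ 5p = 1 ⇒ p = 1/5, and the value is (2)·(1/5) + 4 = 22/5.
For the defender: with q = P(X), equating Flank's and Center's payoffs gives 4q + 2 = −q + 5 ⇒ q = 3/5.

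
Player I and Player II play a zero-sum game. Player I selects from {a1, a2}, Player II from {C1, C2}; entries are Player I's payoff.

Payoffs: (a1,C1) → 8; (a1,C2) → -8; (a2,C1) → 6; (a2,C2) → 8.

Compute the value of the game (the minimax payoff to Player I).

Row minima: a1 → -8, a2 → 6; maximin = 6.
Column maxima: C1 → 8, C2 → 8; minimax = 8.
6 ≠ 8, so there is no saddle point; optimal play is mixed.
Let Player I play a1 with probability p. Expected payoff against C1: 8p + 6(1−p) = 2p + 6; against C2: (-8)p + 8(1−p) = −16p + 8.
Setting these equal: 2p + 6 = −16p + 8 ⇒ 18p = 2 ⇒ p = 1/9, and the value is (2)·(1/9) + 6 = 56/9.
For Player II: with q = P(C1), equating a1's and a2's payoffs gives 16q − 8 = −2q + 8 ⇒ q = 8/9.

56/9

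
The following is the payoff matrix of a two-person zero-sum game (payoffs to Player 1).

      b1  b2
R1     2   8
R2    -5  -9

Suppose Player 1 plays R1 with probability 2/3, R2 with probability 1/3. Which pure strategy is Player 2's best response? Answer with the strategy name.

If Player 2 plays b1, Player 1's expected payoff is (2/3)·2 + (1/3)·(-5) = -1/3.
If Player 2 plays b2, Player 1's expected payoff is (2/3)·8 + (1/3)·(-9) = 7/3.
Player 2 minimizes Player 1's payoff; the smallest is -1/3, so the best response is b1.

b1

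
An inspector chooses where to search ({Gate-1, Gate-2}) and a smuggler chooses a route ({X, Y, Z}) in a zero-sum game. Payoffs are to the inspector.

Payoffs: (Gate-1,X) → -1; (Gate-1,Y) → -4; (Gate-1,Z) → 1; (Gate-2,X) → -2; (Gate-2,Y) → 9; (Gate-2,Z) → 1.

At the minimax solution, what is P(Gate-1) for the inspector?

Row minima: Gate-1 → -4, Gate-2 → -2; maximin = -2.
Column maxima: X → -1, Y → 9, Z → 1; minimax = -1.
-2 ≠ -1, so there is no saddle point; optimal play is mixed.
Z is strictly dominated by X (it gives the inspector strictly more in every row), so the smuggler never plays it.
On the remaining 2×2 (Gate-1, Gate-2 vs X, Y):
Let the inspector play Gate-1 with probability p. Expected payoff against X: (-1)p + (-2)(1−p) = p − 2; against Y: (-4)p + 9(1−p) = −13p + 9.
Setting these equal: p − 2 = −13p + 9 ⇒ 14p = 11 ⇒ p = 11/14, and the value is (1)·(11/14) − 2 = -17/14.
For the smuggler: with q = P(X), equating Gate-1's and Gate-2's payoffs gives 3q − 4 = −11q + 9 ⇒ q = 13/14.

11/14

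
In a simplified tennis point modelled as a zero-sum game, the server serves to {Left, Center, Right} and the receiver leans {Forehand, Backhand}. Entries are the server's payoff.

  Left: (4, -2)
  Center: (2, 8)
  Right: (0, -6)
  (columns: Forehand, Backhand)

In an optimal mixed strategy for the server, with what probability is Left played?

1/2

Row minima: Left → -2, Center → 2, Right → -6; maximin = 2.
Column maxima: Forehand → 4, Backhand → 8; minimax = 4.
2 ≠ 4, so there is no saddle point; optimal play is mixed.
Right is strictly dominated by Left, so the server never plays it.
On the remaining 2×2 (Left, Center vs Forehand, Backhand):
Let the server play Left with probability p. Expected payoff against Forehand: 4p + 2(1−p) = 2p + 2; against Backhand: (-2)p + 8(1−p) = −10p + 8.
Setting these equal: 2p + 2 = −10p + 8 ⇒ 12p = 6 ⇒ p = 1/2, and the value is (2)·(1/2) + 2 = 3.
For the receiver: with q = P(Forehand), equating Left's and Center's payoffs gives 6q − 2 = −6q + 8 ⇒ q = 5/6.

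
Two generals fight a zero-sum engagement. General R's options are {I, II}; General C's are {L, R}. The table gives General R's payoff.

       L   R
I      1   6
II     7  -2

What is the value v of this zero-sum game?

22/7

Row minima: I → 1, II → -2; maximin = 1.
Column maxima: L → 7, R → 6; minimax = 6.
1 ≠ 6, so there is no saddle point; optimal play is mixed.
Let General R play I with probability p. Expected payoff against L: 1p + 7(1−p) = −6p + 7; against R: 6p + (-2)(1−p) = 8p − 2.
Setting these equal: −6p + 7 = 8p − 2 ⇒ −14p = -9 ⇒ p = 9/14, and the value is (-6)·(9/14) + 7 = 22/7.
For General C: with q = P(L), equating I's and II's payoffs gives −5q + 6 = 9q − 2 ⇒ q = 4/7.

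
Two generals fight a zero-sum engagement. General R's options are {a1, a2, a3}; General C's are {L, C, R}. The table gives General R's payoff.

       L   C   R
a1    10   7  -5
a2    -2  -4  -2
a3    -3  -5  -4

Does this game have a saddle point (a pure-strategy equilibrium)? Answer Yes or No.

No

Row minima: a1 → -5, a2 → -4, a3 → -5; maximin = -4.
Column maxima: L → 10, C → 7, R → -2; minimax = -2.
-4 ≠ -2, so no pure-strategy equilibrium exists.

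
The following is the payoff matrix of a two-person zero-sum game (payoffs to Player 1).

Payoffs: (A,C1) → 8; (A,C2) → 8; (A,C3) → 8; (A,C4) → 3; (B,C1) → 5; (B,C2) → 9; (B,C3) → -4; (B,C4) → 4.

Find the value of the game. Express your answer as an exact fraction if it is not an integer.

Row minima: A → 3, B → -4; maximin = 3.
Column maxima: C1 → 8, C2 → 9, C3 → 8, C4 → 4; minimax = 4.
3 ≠ 4, so there is no saddle point; optimal play is mixed.
C1 is strictly dominated by C4 (it gives Player 1 strictly more in every row), so Player 2 never plays it.
C2 is strictly dominated by C4 (it gives Player 1 strictly more in every row), so Player 2 never plays it.
On the remaining 2×2 (A, B vs C3, C4):
Let Player 1 play A with probability p. Expected payoff against C3: 8p + (-4)(1−p) = 12p − 4; against C4: 3p + 4(1−p) = −p + 4.
Setting these equal: 12p − 4 = −p + 4 ⇒ 13p = 8 ⇒ p = 8/13, and the value is (12)·(8/13) − 4 = 44/13.
For Player 2: with q = P(C3), equating A's and B's payoffs gives 5q + 3 = −8q + 4 ⇒ q = 1/13.

44/13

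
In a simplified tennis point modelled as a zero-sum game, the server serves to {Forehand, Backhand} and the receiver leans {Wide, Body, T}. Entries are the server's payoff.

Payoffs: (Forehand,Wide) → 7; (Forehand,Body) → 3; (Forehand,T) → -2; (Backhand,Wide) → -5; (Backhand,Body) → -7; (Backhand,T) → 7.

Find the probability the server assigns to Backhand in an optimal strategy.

Row minima: Forehand → -2, Backhand → -7; maximin = -2.
Column maxima: Wide → 7, Body → 3, T → 7; minimax = 3.
-2 ≠ 3, so there is no saddle point; optimal play is mixed.
Wide is strictly dominated by Body (it gives the server strictly more in every row), so the receiver never plays it.
On the remaining 2×2 (Forehand, Backhand vs Body, T):
Let the server play Forehand with probability p. Expected payoff against Body: 3p + (-7)(1−p) = 10p − 7; against T: (-2)p + 7(1−p) = −9p + 7.
Setting these equal: 10p − 7 = −9p + 7 ⇒ 19p = 14 ⇒ p = 14/19, and the value is (10)·(14/19) − 7 = 7/19.
For the receiver: with q = P(Body), equating Forehand's and Backhand's payoffs gives 5q − 2 = −14q + 7 ⇒ q = 9/19.

5/19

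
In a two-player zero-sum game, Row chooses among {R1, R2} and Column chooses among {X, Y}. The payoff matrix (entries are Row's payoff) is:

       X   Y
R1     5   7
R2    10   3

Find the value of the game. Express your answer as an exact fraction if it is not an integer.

Row minima: R1 → 5, R2 → 3; maximin = 5.
Column maxima: X → 10, Y → 7; minimax = 7.
5 ≠ 7, so there is no saddle point; optimal play is mixed.
Let Row play R1 with probability p. Expected payoff against X: 5p + 10(1−p) = −5p + 10; against Y: 7p + 3(1−p) = 4p + 3.
Setting these equal: −5p + 10 = 4p + 3 ⇒ −9p = -7 ⇒ p = 7/9, and the value is (-5)·(7/9) + 10 = 55/9.
For Column: with q = P(X), equating R1's and R2's payoffs gives −2q + 7 = 7q + 3 ⇒ q = 4/9.

55/9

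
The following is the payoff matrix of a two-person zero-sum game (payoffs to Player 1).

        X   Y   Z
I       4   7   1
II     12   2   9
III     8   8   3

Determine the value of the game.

Row minima: I → 1, II → 2, III → 3; maximin = 3.
Column maxima: X → 12, Y → 8, Z → 9; minimax = 8.
3 ≠ 8, so there is no saddle point; optimal play is mixed.
I is strictly dominated by III, so Player 1 never plays it.
X is strictly dominated by Z (it gives Player 1 strictly more in every row), so Player 2 never plays it.
On the remaining 2×2 (II, III vs Y, Z):
Let Player 1 play II with probability p. Expected payoff against Y: 2p + 8(1−p) = −6p + 8; against Z: 9p + 3(1−p) = 6p + 3.
Setting these equal: −6p + 8 = 6p + 3 ⇒ −12p = -5 ⇒ p = 5/12, and the value is (-6)·(5/12) + 8 = 11/2.
For Player 2: with q = P(Y), equating II's and III's payoffs gives −7q + 9 = 5q + 3 ⇒ q = 1/2.

11/2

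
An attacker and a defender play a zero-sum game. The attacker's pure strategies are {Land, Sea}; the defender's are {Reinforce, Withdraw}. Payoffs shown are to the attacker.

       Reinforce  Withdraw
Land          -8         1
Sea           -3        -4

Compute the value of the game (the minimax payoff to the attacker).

-7/2

Row minima: Land → -8, Sea → -4; maximin = -4.
Column maxima: Reinforce → -3, Withdraw → 1; minimax = -3.
-4 ≠ -3, so there is no saddle point; optimal play is mixed.
Let the attacker play Land with probability p. Expected payoff against Reinforce: (-8)p + (-3)(1−p) = −5p − 3; against Withdraw: 1p + (-4)(1−p) = 5p − 4.
Setting these equal: −5p − 3 = 5p − 4 ⇒ −10p = -1 ⇒ p = 1/10, and the value is (-5)·(1/10) − 3 = -7/2.
For the defender: with q = P(Reinforce), equating Land's and Sea's payoffs gives −9q + 1 = q − 4 ⇒ q = 1/2.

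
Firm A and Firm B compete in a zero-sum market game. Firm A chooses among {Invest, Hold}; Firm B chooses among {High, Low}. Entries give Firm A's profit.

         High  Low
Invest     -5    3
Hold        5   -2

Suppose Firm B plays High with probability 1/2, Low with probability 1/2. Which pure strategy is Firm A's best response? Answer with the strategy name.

Hold

Expected payoff of Invest: (1/2)·(-5) + (1/2)·3 = -1.
Expected payoff of Hold: (1/2)·5 + (1/2)·(-2) = 3/2.
The largest is 3/2, so Firm A's best response is Hold.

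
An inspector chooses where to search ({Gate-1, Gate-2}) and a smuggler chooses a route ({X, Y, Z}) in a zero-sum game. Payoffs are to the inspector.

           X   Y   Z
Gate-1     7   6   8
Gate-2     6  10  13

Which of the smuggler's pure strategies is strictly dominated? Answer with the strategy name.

Z

X holds the inspector's payoff strictly below Z in every row: 7 < 8, 6 < 13.
So Z is strictly dominated for the smuggler.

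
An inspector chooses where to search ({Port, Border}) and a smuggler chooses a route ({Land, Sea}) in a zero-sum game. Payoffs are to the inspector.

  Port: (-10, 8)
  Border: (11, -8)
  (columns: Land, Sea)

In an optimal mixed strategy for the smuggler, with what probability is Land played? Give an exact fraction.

16/37

Row minima: Port → -10, Border → -8; maximin = -8.
Column maxima: Land → 11, Sea → 8; minimax = 8.
-8 ≠ 8, so there is no saddle point; optimal play is mixed.
Let the inspector play Port with probability p. Expected payoff against Land: (-10)p + 11(1−p) = −21p + 11; against Sea: 8p + (-8)(1−p) = 16p − 8.
Setting these equal: −21p + 11 = 16p − 8 ⇒ −37p = -19 ⇒ p = 19/37, and the value is (-21)·(19/37) + 11 = 8/37.
For the smuggler: with q = P(Land), equating Port's and Border's payoffs gives −18q + 8 = 19q − 8 ⇒ q = 16/37.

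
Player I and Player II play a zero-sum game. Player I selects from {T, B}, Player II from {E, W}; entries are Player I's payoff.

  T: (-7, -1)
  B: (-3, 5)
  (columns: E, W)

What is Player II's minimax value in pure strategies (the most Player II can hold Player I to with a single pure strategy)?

Column maxima: E → -3, W → 5.
The smallest of these is -3.

-3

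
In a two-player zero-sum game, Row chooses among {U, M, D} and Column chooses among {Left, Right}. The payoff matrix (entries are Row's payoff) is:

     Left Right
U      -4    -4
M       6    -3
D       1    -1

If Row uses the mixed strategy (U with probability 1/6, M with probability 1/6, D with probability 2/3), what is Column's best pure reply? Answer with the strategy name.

Right

If Column plays Left, Row's expected payoff is (1/6)·(-4) + (1/6)·6 + (2/3)·1 = 1.
If Column plays Right, Row's expected payoff is (1/6)·(-4) + (1/6)·(-3) + (2/3)·(-1) = -11/6.
Column minimizes Row's payoff; the smallest is -11/6, so the best response is Right.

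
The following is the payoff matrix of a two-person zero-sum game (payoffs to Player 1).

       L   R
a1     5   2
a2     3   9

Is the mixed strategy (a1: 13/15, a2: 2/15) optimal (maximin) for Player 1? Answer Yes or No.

No

Against L this mix gives (13/15)·5 + (2/15)·3 = 71/15.
Against R this mix gives (13/15)·2 + (2/15)·9 = 44/15.
Player 2 will play R, holding Player 1 to 44/15. Shifting weight toward the row that does better against R would raise this floor (the equalizing mix achieves 13/3 against both R and L), so the proposed strategy is not optimal.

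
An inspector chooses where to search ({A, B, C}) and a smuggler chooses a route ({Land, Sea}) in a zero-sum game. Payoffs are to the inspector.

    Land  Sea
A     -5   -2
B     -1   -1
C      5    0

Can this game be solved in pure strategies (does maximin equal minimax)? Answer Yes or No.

Yes

Row minima: A → -5, B → -1, C → 0; maximin = 0.
Column maxima: Land → 5, Sea → 0; minimax = 0.
maximin = minimax = 0, so a saddle point exists.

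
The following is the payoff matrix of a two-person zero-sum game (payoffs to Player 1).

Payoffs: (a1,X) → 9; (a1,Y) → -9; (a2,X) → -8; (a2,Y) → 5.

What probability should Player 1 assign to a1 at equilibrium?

Row minima: a1 → -9, a2 → -8; maximin = -8.
Column maxima: X → 9, Y → 5; minimax = 5.
-8 ≠ 5, so there is no saddle point; optimal play is mixed.
Let Player 1 play a1 with probability p. Expected payoff against X: 9p + (-8)(1−p) = 17p − 8; against Y: (-9)p + 5(1−p) = −14p + 5.
Setting these equal: 17p − 8 = −14p + 5 ⇒ 31p = 13 ⇒ p = 13/31, and the value is (17)·(13/31) − 8 = -27/31.
For Player 2: with q = P(X), equating a1's and a2's payoffs gives 18q − 9 = −13q + 5 ⇒ q = 14/31.

13/31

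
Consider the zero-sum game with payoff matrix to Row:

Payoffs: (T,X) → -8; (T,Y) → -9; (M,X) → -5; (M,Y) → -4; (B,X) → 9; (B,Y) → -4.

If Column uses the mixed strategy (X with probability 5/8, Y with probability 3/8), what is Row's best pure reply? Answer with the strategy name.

Expected payoff of T: (5/8)·(-8) + (3/8)·(-9) = -67/8.
Expected payoff of M: (5/8)·(-5) + (3/8)·(-4) = -37/8.
Expected payoff of B: (5/8)·9 + (3/8)·(-4) = 33/8.
The largest is 33/8, so Row's best response is B.

B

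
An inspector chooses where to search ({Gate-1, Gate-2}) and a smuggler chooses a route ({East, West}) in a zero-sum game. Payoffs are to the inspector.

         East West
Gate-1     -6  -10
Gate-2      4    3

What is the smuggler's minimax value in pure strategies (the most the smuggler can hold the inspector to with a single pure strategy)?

3

Column maxima: East → 4, West → 3.
The smallest of these is 3.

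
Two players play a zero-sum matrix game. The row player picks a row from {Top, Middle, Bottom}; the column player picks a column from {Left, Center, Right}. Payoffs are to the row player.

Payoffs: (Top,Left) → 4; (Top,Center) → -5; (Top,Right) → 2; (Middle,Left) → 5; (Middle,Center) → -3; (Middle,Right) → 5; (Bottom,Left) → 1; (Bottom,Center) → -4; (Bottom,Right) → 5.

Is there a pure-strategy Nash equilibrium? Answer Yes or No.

Yes

Row minima: Top → -5, Middle → -3, Bottom → -4; maximin = -3.
Column maxima: Left → 5, Center → -3, Right → 5; minimax = -3.
maximin = minimax = -3, so a saddle point exists.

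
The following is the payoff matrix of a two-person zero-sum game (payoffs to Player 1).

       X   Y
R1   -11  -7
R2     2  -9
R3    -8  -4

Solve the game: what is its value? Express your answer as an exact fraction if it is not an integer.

Row minima: R1 → -11, R2 → -9, R3 → -8; maximin = -8.
Column maxima: X → 2, Y → -4; minimax = -4.
-8 ≠ -4, so there is no saddle point; optimal play is mixed.
R1 is strictly dominated by R3, so Player 1 never plays it.
On the remaining 2×2 (R2, R3 vs X, Y):
Let Player 1 play R2 with probability p. Expected payoff against X: 2p + (-8)(1−p) = 10p − 8; against Y: (-9)p + (-4)(1−p) = −5p − 4.
Setting these equal: 10p − 8 = −5p − 4 ⇒ 15p = 4 ⇒ p = 4/15, and the value is (10)·(4/15) − 8 = -16/3.
For Player 2: with q = P(X), equating R2's and R3's payoffs gives 11q − 9 = −4q − 4 ⇒ q = 1/3.

-16/3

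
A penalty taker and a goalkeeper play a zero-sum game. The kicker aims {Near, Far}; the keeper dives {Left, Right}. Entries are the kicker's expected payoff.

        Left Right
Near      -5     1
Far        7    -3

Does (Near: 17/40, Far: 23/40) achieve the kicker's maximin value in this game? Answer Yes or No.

No

Against Left this mix gives (17/40)·(-5) + (23/40)·7 = 19/10.
Against Right this mix gives (17/40)·1 + (23/40)·(-3) = -13/10.
The keeper will play Right, holding the kicker to -13/10. Shifting weight toward the row that does better against Right would raise this floor (the equalizing mix achieves -1/2 against both Right and Left), so the proposed strategy is not optimal.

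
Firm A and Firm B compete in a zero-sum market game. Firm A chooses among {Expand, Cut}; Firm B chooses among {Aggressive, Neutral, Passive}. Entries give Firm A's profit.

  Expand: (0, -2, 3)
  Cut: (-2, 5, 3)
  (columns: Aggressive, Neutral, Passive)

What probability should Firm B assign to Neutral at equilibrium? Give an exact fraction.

Row minima: Expand → -2, Cut → -2; maximin = -2.
Column maxima: Aggressive → 0, Neutral → 5, Passive → 3; minimax = 0.
-2 ≠ 0, so there is no saddle point; optimal play is mixed.
Passive is strictly dominated by Aggressive (it gives Firm A strictly more in every row), so Firm B never plays it.
On the remaining 2×2 (Expand, Cut vs Aggressive, Neutral):
Let Firm A play Expand with probability p. Expected payoff against Aggressive: 0p + (-2)(1−p) = 2p − 2; against Neutral: (-2)p + 5(1−p) = −7p + 5.
Setting these equal: 2p − 2 = −7p + 5 ⇒ 9p = 7 ⇒ p = 7/9, and the value is (2)·(7/9) − 2 = -4/9.
For Firm B: with q = P(Aggressive), equating Expand's and Cut's payoffs gives 2q − 2 = −7q + 5 ⇒ q = 7/9.

2/9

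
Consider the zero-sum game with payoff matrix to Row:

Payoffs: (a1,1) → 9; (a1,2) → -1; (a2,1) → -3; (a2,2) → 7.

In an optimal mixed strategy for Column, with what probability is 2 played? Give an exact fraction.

Row minima: a1 → -1, a2 → -3; maximin = -1.
Column maxima: 1 → 9, 2 → 7; minimax = 7.
-1 ≠ 7, so there is no saddle point; optimal play is mixed.
Let Row play a1 with probability p. Expected payoff against 1: 9p + (-3)(1−p) = 12p − 3; against 2: (-1)p + 7(1−p) = −8p + 7.
Setting these equal: 12p − 3 = −8p + 7 ⇒ 20p = 10 ⇒ p = 1/2, and the value is (12)·(1/2) − 3 = 3.
For Column: with q = P(1), equating a1's and a2's payoffs gives 10q − 1 = −10q + 7 ⇒ q = 2/5.

3/5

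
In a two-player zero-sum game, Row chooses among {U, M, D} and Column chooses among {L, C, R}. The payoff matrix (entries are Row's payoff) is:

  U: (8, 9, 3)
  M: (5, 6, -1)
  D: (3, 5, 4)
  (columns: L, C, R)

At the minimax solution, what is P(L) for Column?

Row minima: U → 3, M → -1, D → 3; maximin = 3.
Column maxima: L → 8, C → 9, R → 4; minimax = 4.
3 ≠ 4, so there is no saddle point; optimal play is mixed.
M is strictly dominated by U, so Row never plays it.
C is strictly dominated by L (it gives Row strictly more in every row), so Column never plays it.
On the remaining 2×2 (U, D vs L, R):
Let Row play U with probability p. Expected payoff against L: 8p + 3(1−p) = 5p + 3; against R: 3p + 4(1−p) = −p + 4.
Setting these equal: 5p + 3 = −p + 4 ⇒ 6p = 1 ⇒ p = 1/6, and the value is (5)·(1/6) + 3 = 23/6.
For Column: with q = P(L), equating U's and D's payoffs gives 5q + 3 = −q + 4 ⇒ q = 1/6.

1/6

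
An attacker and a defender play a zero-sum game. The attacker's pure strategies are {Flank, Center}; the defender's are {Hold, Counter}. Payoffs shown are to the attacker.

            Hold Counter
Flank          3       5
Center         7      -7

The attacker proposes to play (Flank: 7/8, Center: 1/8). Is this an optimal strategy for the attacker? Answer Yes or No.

Yes

Against Hold this mix gives (7/8)·3 + (1/8)·7 = 7/2.
Against Counter this mix gives (7/8)·5 + (1/8)·(-7) = 7/2.
All of the defender's active replies (Hold, Counter) yield 7/2, and no column does worse for the attacker. The mix makes the defender indifferent and guarantees 7/2, so it is optimal.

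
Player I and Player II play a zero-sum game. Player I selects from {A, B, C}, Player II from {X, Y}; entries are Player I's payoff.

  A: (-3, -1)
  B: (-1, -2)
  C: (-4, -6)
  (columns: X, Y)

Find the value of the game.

-5/3

Row minima: A → -3, B → -2, C → -6; maximin = -2.
Column maxima: X → -1, Y → -1; minimax = -1.
-2 ≠ -1, so there is no saddle point; optimal play is mixed.
C is strictly dominated by A, so Player I never plays it.
On the remaining 2×2 (A, B vs X, Y):
Let Player I play A with probability p. Expected payoff against X: (-3)p + (-1)(1−p) = −2p − 1; against Y: (-1)p + (-2)(1−p) = p − 2.
Setting these equal: −2p − 1 = p − 2 ⇒ −3p = -1 ⇒ p = 1/3, and the value is (-2)·(1/3) − 1 = -5/3.
For Player II: with q = P(X), equating A's and B's payoffs gives −2q − 1 = q − 2 ⇒ q = 1/3.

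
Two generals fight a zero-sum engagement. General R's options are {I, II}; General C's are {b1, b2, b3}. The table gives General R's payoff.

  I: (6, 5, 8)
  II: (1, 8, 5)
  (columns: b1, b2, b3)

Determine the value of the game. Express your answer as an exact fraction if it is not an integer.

43/8

Row minima: I → 5, II → 1; maximin = 5.
Column maxima: b1 → 6, b2 → 8, b3 → 8; minimax = 6.
5 ≠ 6, so there is no saddle point; optimal play is mixed.
b3 is strictly dominated by b1 (it gives General R strictly more in every row), so General C never plays it.
On the remaining 2×2 (I, II vs b1, b2):
Let General R play I with probability p. Expected payoff against b1: 6p + 1(1−p) = 5p + 1; against b2: 5p + 8(1−p) = −3p + 8.
Setting these equal: 5p + 1 = −3p + 8 ⇒ 8p = 7 ⇒ p = 7/8, and the value is (5)·(7/8) + 1 = 43/8.
For General C: with q = P(b1), equating I's and II's payoffs gives q + 5 = −7q + 8 ⇒ q = 3/8.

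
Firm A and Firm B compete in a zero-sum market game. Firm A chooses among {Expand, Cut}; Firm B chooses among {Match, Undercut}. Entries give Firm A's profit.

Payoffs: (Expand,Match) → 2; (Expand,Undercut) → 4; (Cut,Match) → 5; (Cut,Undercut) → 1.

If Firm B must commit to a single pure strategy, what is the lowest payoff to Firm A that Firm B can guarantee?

4

Column maxima: Match → 5, Undercut → 4.
The smallest of these is 4.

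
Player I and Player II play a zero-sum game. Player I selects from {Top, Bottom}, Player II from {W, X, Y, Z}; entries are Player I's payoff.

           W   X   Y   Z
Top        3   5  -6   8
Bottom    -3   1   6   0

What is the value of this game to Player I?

Row minima: Top → -6, Bottom → -3; maximin = -3.
Column maxima: W → 3, X → 5, Y → 6, Z → 8; minimax = 3.
-3 ≠ 3, so there is no saddle point; optimal play is mixed.
X is strictly dominated by W (it gives Player I strictly more in every row), so Player II never plays it.
Z is strictly dominated by W (it gives Player I strictly more in every row), so Player II never plays it.
On the remaining 2×2 (Top, Bottom vs W, Y):
Let Player I play Top with probability p. Expected payoff against W: 3p + (-3)(1−p) = 6p − 3; against Y: (-6)p + 6(1−p) = −12p + 6.
Setting these equal: 6p − 3 = −12p + 6 ⇒ 18p = 9 ⇒ p = 1/2, and the value is (6)·(1/2) − 3 = 0.
For Player II: with q = P(W), equating Top's and Bottom's payoffs gives 9q − 6 = −9q + 6 ⇒ q = 2/3.

0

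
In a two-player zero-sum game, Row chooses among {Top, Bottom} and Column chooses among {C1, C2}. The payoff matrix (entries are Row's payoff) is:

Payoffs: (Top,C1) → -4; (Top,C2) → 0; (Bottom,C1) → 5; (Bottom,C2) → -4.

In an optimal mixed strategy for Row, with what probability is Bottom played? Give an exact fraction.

Row minima: Top → -4, Bottom → -4; maximin = -4.
Column maxima: C1 → 5, C2 → 0; minimax = 0.
-4 ≠ 0, so there is no saddle point; optimal play is mixed.
Let Row play Top with probability p. Expected payoff against C1: (-4)p + 5(1−p) = −9p + 5; against C2: 0p + (-4)(1−p) = 4p − 4.
Setting these equal: −9p + 5 = 4p − 4 ⇒ −13p = -9 ⇒ p = 9/13, and the value is (-9)·(9/13) + 5 = -16/13.
For Column: with q = P(C1), equating Top's and Bottom's payoffs gives −4q = 9q − 4 ⇒ q = 4/13.

4/13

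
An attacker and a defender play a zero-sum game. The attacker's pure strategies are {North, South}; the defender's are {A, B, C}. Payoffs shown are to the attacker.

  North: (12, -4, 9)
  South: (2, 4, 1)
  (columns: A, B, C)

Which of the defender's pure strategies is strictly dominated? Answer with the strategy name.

A

C holds the attacker's payoff strictly below A in every row: 9 < 12, 1 < 2.
So A is strictly dominated for the defender.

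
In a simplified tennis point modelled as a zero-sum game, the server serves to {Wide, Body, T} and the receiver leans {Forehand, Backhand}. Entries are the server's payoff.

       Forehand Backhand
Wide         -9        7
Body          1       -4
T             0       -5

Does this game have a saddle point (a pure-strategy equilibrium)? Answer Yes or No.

Row minima: Wide → -9, Body → -4, T → -5; maximin = -4.
Column maxima: Forehand → 1, Backhand → 7; minimax = 1.
-4 ≠ 1, so no pure-strategy equilibrium exists.

No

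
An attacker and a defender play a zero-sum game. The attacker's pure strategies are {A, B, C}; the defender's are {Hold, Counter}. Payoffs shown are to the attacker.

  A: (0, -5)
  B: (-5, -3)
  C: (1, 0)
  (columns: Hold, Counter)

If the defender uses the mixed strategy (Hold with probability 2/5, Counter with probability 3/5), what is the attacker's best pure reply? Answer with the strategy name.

Expected payoff of A: (2/5)·0 + (3/5)·(-5) = -3.
Expected payoff of B: (2/5)·(-5) + (3/5)·(-3) = -19/5.
Expected payoff of C: (2/5)·1 + (3/5)·0 = 2/5.
The largest is 2/5, so the attacker's best response is C.

C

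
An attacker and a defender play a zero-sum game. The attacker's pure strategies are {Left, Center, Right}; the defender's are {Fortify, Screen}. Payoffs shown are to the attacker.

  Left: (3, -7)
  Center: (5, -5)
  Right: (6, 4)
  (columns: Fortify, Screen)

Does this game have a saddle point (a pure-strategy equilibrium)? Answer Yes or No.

Yes

Row minima: Left → -7, Center → -5, Right → 4; maximin = 4.
Column maxima: Fortify → 6, Screen → 4; minimax = 4.
maximin = minimax = 4, so a saddle point exists.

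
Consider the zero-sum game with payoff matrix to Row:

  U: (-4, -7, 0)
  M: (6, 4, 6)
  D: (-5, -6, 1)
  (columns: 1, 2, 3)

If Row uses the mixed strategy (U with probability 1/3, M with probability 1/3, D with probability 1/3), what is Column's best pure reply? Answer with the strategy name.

2

If Column plays 1, Row's expected payoff is (1/3)·(-4) + (1/3)·6 + (1/3)·(-5) = -1.
If Column plays 2, Row's expected payoff is (1/3)·(-7) + (1/3)·4 + (1/3)·(-6) = -3.
If Column plays 3, Row's expected payoff is (1/3)·0 + (1/3)·6 + (1/3)·1 = 7/3.
Column minimizes Row's payoff; the smallest is -3, so the best response is 2.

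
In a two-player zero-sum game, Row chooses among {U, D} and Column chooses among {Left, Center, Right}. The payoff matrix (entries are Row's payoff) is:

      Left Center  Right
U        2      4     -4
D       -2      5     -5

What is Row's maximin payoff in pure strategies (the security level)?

-4

Row minima: U → -4, D → -5.
The best of these is -4.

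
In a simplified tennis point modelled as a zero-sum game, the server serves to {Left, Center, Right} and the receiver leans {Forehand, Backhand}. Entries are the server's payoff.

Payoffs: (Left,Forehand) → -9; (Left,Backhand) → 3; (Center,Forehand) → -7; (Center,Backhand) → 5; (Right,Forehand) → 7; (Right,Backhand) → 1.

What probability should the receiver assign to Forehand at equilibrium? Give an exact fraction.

Row minima: Left → -9, Center → -7, Right → 1; maximin = 1.
Column maxima: Forehand → 7, Backhand → 5; minimax = 5.
1 ≠ 5, so there is no saddle point; optimal play is mixed.
Left is strictly dominated by Center, so the server never plays it.
On the remaining 2×2 (Center, Right vs Forehand, Backhand):
Let the server play Center with probability p. Expected payoff against Forehand: (-7)p + 7(1−p) = −14p + 7; against Backhand: 5p + 1(1−p) = 4p + 1.
Setting these equal: −14p + 7 = 4p + 1 ⇒ −18p = -6 ⇒ p = 1/3, and the value is (-14)·(1/3) + 7 = 7/3.
For the receiver: with q = P(Forehand), equating Center's and Right's payoffs gives −12q + 5 = 6q + 1 ⇒ q = 2/9.

2/9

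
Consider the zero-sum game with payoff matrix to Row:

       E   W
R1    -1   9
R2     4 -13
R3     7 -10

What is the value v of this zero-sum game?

Row minima: R1 → -1, R2 → -13, R3 → -10; maximin = -1.
Column maxima: E → 7, W → 9; minimax = 7.
-1 ≠ 7, so there is no saddle point; optimal play is mixed.
R2 is strictly dominated by R3, so Row never plays it.
On the remaining 2×2 (R1, R3 vs E, W):
Let Row play R1 with probability p. Expected payoff against E: (-1)p + 7(1−p) = −8p + 7; against W: 9p + (-10)(1−p) = 19p − 10.
Setting these equal: −8p + 7 = 19p − 10 ⇒ −27p = -17 ⇒ p = 17/27, and the value is (-8)·(17/27) + 7 = 53/27.
For Column: with q = P(E), equating R1's and R3's payoffs gives −10q + 9 = 17q − 10 ⇒ q = 19/27.

53/27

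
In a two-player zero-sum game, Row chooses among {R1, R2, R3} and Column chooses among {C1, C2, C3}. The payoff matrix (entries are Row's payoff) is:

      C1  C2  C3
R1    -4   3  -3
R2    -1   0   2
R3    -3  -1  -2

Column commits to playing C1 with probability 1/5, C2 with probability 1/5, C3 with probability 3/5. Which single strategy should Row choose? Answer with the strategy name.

R2

Expected payoff of R1: (1/5)·(-4) + (1/5)·3 + (3/5)·(-3) = -2.
Expected payoff of R2: (1/5)·(-1) + (1/5)·0 + (3/5)·2 = 1.
Expected payoff of R3: (1/5)·(-3) + (1/5)·(-1) + (3/5)·(-2) = -2.
The largest is 1, so Row's best response is R2.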